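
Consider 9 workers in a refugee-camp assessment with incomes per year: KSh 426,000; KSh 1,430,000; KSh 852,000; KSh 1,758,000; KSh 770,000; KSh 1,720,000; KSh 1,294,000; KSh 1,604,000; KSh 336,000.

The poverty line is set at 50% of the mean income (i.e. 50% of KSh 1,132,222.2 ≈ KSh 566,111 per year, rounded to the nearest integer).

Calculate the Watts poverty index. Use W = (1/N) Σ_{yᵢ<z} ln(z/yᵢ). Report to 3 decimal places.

Below z: KSh 336,000, KSh 426,000 (q = 2 of N = 9).
ln(z/y) terms: ln(566111/336000) = 0.5217; ln(566111/426000) = 0.2844.
W = 0.806030 / 9 = 0.090.

0.090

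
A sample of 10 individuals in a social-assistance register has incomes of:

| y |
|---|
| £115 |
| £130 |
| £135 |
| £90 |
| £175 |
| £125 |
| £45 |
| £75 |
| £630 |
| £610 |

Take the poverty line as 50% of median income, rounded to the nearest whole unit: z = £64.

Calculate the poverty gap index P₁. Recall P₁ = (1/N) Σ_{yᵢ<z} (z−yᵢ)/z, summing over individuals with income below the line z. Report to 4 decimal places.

0.0297

Below the line: £45 (q = 1 of N = 10).
Shortfall ratios: (64−45)/64 = 0.2969.
Sum of shortfalls = 0.296875; P₁ averages over all N: 0.296875 / 10 = 0.0297.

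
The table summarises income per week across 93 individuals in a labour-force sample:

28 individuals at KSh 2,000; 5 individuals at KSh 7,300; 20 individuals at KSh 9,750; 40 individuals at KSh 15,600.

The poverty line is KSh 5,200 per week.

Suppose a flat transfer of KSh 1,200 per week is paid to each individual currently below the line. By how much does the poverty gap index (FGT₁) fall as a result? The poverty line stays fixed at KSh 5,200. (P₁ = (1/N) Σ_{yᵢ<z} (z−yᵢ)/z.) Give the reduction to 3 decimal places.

0.069

Before: below the line — 28×KSh 2,000; poverty gap index (FGT₁) = 0.18528.
After the KSh 1,200 transfer: below the line — 28×KSh 3,200; poverty gap index (FGT₁) = 0.11580.
Reduction = 0.18528 − 0.11580 = 0.069.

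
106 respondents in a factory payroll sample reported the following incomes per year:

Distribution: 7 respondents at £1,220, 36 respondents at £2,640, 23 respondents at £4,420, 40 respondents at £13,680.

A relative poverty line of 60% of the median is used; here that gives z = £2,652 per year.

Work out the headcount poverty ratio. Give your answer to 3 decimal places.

0.406

43 of the 106 respondents have income below £2,652.
H = 43/106 = 0.406.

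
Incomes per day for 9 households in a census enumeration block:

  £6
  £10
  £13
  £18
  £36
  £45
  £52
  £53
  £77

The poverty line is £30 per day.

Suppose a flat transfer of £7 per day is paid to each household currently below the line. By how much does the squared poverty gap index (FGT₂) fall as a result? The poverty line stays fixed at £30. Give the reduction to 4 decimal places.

Before: below the line — £6, £10, £13, £18; squared poverty gap index (FGT₂) = 0.173951.
After the £7 transfer: below the line — £13, £17, £20, £25; squared poverty gap index (FGT₂) = 0.071975.
Reduction = 0.173951 − 0.071975 = 0.1020.

0.1020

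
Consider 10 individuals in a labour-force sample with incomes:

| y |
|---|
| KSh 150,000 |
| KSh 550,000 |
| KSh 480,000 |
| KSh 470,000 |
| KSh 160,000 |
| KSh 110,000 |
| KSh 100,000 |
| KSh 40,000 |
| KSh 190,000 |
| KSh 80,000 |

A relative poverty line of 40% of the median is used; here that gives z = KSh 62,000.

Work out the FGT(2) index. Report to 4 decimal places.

Below the line: KSh 40,000 (q = 1 of N = 10).
Normalized shortfalls: (62000−40000)/62000 = 0.3548.
Squared: 0.1259.
Sum = 0.125911; P₂ = 0.125911 / 10 = 0.0126.

0.0126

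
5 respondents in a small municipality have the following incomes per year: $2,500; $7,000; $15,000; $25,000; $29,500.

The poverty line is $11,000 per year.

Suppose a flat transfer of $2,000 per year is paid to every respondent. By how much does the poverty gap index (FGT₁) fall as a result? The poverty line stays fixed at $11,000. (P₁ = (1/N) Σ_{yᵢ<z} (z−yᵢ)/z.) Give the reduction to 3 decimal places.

0.073

Before: below the line — $2,500, $7,000; poverty gap index (FGT₁) = 0.22727.
After the $2,000 transfer: below the line — $4,500, $9,000; poverty gap index (FGT₁) = 0.15455.
Reduction = 0.22727 − 0.15455 = 0.073.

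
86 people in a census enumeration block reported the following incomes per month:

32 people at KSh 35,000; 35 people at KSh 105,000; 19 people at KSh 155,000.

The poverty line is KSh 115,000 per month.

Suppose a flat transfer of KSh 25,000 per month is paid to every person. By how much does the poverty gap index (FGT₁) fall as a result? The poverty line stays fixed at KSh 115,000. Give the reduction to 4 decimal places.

Before: below the line — 32×KSh 35,000, 35×KSh 105,000; poverty gap index (FGT₁) = 0.294237.
After the KSh 25,000 transfer: below the line — 32×KSh 60,000; poverty gap index (FGT₁) = 0.177958.
Reduction = 0.294237 − 0.177958 = 0.1163.

0.1163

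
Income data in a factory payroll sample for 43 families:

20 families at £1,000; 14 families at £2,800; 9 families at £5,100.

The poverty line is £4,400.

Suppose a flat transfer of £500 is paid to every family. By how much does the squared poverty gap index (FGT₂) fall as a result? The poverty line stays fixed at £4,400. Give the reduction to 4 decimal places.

Before: below the line — 20×£1,000, 14×£2,800; squared poverty gap index (FGT₂) = 0.320776.
After the £500 transfer: below the line — 20×£1,500, 14×£3,300; squared poverty gap index (FGT₂) = 0.222396.
Reduction = 0.320776 − 0.222396 = 0.0984.

0.0984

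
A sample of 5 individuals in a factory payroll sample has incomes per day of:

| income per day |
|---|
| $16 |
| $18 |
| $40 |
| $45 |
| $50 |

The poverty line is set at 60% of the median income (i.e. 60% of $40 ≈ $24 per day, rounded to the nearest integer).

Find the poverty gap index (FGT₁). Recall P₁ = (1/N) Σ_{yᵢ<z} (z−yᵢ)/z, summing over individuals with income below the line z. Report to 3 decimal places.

0.117

Below the line: $16, $18 (q = 2 of N = 5).
Relative gaps: (24−16)/24 = 0.3333; (24−18)/24 = 0.2500.
Sum of shortfalls = 0.583333; P₁ averages over all N: 0.583333 / 5 = 0.117.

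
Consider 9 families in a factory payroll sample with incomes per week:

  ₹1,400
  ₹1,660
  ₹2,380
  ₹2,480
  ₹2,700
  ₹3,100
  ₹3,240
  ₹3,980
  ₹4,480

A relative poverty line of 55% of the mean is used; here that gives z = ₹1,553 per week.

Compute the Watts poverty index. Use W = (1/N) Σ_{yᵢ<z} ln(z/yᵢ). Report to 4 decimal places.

Poor units: ₹1,400 (q = 1 of N = 9).
ln(z/y) terms: ln(1553/1400) = 0.1037.
W = 0.103716 / 9 = 0.0115.

0.0115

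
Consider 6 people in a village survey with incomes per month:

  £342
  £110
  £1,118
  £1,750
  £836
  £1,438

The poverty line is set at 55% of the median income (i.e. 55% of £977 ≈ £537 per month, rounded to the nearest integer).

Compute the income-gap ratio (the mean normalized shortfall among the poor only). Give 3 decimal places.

Poor units: £110, £342 (q = 2 of N = 6).
Relative gaps: 0.7952, 0.3631; sum = 1.158287.
I averages over the q = 2 poor units only: 1.158287 / 2 = 0.579.

0.579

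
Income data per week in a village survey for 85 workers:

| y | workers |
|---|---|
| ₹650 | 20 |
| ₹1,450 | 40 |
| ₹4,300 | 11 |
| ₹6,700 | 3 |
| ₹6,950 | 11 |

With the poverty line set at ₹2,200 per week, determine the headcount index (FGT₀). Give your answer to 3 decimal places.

60 of the 85 workers have income below ₹2,200.
H = 60/85 = 0.706.

0.706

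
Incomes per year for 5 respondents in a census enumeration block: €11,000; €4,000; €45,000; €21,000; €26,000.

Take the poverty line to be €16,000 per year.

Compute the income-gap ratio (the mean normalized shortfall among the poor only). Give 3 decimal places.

Poor units: €4,000, €11,000 (q = 2 of N = 5).
Relative gaps: 0.7500, 0.3125; sum = 1.062500.
I averages over the q = 2 poor units only: 1.062500 / 2 = 0.531.

0.531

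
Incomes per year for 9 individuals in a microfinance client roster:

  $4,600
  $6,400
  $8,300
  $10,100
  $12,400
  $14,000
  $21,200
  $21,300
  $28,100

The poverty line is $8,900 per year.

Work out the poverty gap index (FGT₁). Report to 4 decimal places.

Poor units: $4,600, $6,400, $8,300 (q = 3 of N = 9).
Gap ratios (z−y)/z: (8900−4600)/8900 = 0.4831; (8900−6400)/8900 = 0.2809; (8900−8300)/8900 = 0.0674.
Sum of shortfalls = 0.831461; P₁ averages over all N: 0.831461 / 9 = 0.0924.

0.0924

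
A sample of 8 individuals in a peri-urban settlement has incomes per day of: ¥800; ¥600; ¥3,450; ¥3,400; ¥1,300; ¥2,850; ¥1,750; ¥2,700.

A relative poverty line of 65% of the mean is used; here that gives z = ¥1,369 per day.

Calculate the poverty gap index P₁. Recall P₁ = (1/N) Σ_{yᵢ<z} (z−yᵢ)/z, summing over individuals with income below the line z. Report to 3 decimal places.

Below z: ¥600, ¥800, ¥1,300 (q = 3 of N = 8).
Gap ratios (z−y)/z: (1369−600)/1369 = 0.5617; (1369−800)/1369 = 0.4156; (1369−1300)/1369 = 0.0504.
Σ = 1.027757. Dividing by the full population N = 8 gives P₁ = 0.128.

0.128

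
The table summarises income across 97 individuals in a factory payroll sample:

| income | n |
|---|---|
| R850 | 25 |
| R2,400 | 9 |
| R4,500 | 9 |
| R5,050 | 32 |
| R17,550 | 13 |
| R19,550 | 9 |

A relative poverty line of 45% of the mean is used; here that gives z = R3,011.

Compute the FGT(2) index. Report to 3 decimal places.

Poor units: 25×R850, 9×R2,400 (q = 34 of N = 97).
Normalized shortfalls: (3011−850)/3011 = 0.7177 (×25); (3011−2400)/3011 = 0.2029 (×9).
Squared: 0.5151 (×25); 0.0412 (×9).
Sum = 13.247994; P₂ = 13.247994 / 97 = 0.137.

0.137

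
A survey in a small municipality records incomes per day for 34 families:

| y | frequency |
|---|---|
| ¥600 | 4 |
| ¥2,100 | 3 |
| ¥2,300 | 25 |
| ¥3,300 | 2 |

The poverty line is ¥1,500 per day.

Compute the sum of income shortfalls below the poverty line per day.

¥3,600

Incomes under z: 4×¥600 (q = 4 of N = 34).
Individual gaps: 4×(1500−600) = 3600.
Aggregate gap = ¥3,600.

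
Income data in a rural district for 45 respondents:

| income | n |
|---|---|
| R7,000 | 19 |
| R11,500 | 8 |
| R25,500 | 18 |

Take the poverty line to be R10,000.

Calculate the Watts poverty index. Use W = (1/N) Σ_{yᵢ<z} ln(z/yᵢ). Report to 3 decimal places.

0.151

Incomes under z: 19×R7,000 (q = 19 of N = 45).
Log shortfalls: ln(10000/7000) = 0.3567 (×19).
W = 6.776824 / 45 = 0.151.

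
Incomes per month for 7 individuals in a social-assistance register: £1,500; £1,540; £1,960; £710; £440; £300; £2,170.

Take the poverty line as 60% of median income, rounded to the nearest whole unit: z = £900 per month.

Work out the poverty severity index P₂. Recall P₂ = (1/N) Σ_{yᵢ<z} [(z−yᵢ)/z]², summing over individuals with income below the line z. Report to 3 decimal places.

Poor units: £300, £440, £710 (q = 3 of N = 7).
Normalized shortfalls: (900−300)/900 = 0.6667; (900−440)/900 = 0.5111; (900−710)/900 = 0.2111.
Squared: 0.4444; 0.2612; 0.0446.
Sum = 0.750247; P₂ = 0.750247 / 7 = 0.107.

0.107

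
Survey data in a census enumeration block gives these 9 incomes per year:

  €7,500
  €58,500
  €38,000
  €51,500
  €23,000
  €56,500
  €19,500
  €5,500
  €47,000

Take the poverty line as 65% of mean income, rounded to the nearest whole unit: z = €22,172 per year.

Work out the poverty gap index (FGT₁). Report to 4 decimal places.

Poor units: €5,500, €7,500, €19,500 (q = 3 of N = 9).
Gap ratios (z−y)/z: (22172−5500)/22172 = 0.7519; (22172−7500)/22172 = 0.6617; (22172−19500)/22172 = 0.1205.
Sum of shortfalls = 1.534187; P₁ averages over all N: 1.534187 / 9 = 0.1705.

0.1705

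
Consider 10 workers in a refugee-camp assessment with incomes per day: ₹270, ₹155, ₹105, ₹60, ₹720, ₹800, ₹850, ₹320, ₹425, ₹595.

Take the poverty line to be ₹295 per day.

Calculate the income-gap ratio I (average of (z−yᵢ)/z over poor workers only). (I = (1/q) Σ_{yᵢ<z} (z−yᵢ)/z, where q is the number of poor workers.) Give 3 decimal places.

Below z: ₹60, ₹105, ₹155, ₹270 (q = 4 of N = 10).
Relative gaps: 0.7966, 0.6441, 0.4746, 0.0847; sum = 2.000000.
The income-gap ratio divides by q (the poor only): 2.000000 / 4 = 0.500.

0.500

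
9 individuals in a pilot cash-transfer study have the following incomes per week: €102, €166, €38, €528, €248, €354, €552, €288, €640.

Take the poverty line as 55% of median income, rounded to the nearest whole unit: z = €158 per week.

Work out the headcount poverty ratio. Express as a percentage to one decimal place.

2 of the 9 individuals have income below €158.
H = 2/9 = 22.2%.

22.2%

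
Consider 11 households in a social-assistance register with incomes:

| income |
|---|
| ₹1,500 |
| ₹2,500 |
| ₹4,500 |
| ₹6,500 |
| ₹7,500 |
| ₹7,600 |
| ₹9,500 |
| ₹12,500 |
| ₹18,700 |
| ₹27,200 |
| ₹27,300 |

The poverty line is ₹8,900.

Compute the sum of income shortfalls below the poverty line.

Below z: ₹1,500, ₹2,500, ₹4,500, ₹6,500, ₹7,500, ₹7,600 (q = 6 of N = 11).
Individual gaps: 8900−1500 = 7400; 8900−2500 = 6400; 8900−4500 = 4400; 8900−6500 = 2400; 8900−7500 = 1400; 8900−7600 = 1300.
Aggregate gap = ₹23,300.

₹23,300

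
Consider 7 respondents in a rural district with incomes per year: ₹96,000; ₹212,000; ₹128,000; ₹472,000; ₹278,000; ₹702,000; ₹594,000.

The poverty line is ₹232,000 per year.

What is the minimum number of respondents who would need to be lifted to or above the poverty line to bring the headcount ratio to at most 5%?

Currently q = 3 of N = 7 are below the line (H = 0.429).
A headcount ratio of at most 5% allows at most ⌊0.05 × 7⌋ = 0 poor respondents.
So at least 3 − 0 = 3 must be lifted.

3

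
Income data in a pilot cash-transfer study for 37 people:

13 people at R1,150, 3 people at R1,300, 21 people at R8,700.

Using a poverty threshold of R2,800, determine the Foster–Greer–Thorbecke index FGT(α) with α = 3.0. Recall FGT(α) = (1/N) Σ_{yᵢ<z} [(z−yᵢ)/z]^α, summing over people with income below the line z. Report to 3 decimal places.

0.084

Below the line: 13×R1,150, 3×R1,300 (q = 16 of N = 37).
Gap ratios (z−y)/z: (2800−1150)/2800 = 0.5893 (×13); (2800−1300)/2800 = 0.5357 (×3).
Raised to α = 3.0: 0.20463 (×13); 0.15374 (×3).
Sum = 3.121475; FGT(3.0) = 3.121475 / 37 = 0.084.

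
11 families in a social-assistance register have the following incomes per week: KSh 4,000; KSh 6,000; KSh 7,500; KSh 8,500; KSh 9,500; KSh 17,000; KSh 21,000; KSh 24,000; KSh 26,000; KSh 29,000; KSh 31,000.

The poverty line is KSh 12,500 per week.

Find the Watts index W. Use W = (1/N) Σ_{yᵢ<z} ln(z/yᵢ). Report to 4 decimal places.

0.2768

Poor units: KSh 4,000, KSh 6,000, KSh 7,500, KSh 8,500, KSh 9,500 (q = 5 of N = 11).
Log shortfalls: ln(12500/4000) = 1.1394; ln(12500/6000) = 0.7340; ln(12500/7500) = 0.5108; ln(12500/8500) = 0.3857; ln(12500/9500) = 0.2744.
W = 3.044328 / 11 = 0.2768.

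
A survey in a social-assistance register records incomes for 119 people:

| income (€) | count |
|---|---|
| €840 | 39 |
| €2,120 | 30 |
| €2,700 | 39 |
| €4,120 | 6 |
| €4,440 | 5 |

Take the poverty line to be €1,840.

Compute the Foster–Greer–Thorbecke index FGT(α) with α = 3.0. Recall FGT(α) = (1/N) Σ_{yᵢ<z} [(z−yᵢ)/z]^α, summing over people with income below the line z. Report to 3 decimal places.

Incomes under z: 39×€840 (q = 39 of N = 119).
Gap ratios (z−y)/z: (1840−840)/1840 = 0.5435 (×39).
Raised to α = 3.0: 0.16053 (×39).
Sum = 6.260531; FGT(3.0) = 6.260531 / 119 = 0.053.

0.053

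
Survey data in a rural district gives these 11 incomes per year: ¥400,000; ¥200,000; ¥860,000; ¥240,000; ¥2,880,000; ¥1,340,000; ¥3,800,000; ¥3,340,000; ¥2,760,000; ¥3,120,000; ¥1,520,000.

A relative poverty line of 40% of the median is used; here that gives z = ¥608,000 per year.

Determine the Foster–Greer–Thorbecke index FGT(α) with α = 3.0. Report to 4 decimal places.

Below the line: ¥200,000, ¥240,000, ¥400,000 (q = 3 of N = 11).
Shortfall ratios: (608000−200000)/608000 = 0.6711; (608000−240000)/608000 = 0.6053; (608000−400000)/608000 = 0.3421.
Raised to α = 3.0: 0.30218; 0.22173; 0.04004.
Sum = 0.563956; FGT(3.0) = 0.563956 / 11 = 0.0513.

0.0513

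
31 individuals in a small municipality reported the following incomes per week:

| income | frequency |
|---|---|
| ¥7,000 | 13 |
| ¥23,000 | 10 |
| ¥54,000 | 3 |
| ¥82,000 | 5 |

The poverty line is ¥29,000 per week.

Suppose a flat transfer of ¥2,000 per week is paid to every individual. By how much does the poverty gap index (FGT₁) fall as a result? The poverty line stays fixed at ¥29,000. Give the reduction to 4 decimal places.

0.0512

Before: below the line — 13×¥7,000, 10×¥23,000; poverty gap index (FGT₁) = 0.384872.
After the ¥2,000 transfer: below the line — 13×¥9,000, 10×¥25,000; poverty gap index (FGT₁) = 0.333704.
Reduction = 0.384872 − 0.333704 = 0.0512.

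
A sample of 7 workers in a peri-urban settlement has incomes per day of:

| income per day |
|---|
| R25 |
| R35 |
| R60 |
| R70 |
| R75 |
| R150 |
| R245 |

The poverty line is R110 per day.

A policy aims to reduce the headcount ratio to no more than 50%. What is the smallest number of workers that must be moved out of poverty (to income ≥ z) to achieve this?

5 of the 7 workers are poor, so H = 5/7 = 0.714.
A headcount ratio of at most 50% allows at most ⌊0.50 × 7⌋ = 3 poor workers.
So at least 5 − 3 = 2 must be lifted.

2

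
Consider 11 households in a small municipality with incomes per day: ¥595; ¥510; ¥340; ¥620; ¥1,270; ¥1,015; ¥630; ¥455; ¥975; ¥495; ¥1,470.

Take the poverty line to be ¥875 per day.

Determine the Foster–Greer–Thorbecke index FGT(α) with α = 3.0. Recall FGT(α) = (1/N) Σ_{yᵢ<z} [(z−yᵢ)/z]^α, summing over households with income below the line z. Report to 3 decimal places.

0.052

Below the line: ¥340, ¥455, ¥495, ¥510, ¥595, ¥620, ¥630 (q = 7 of N = 11).
Gap ratios (z−y)/z: (875−340)/875 = 0.6114; (875−455)/875 = 0.4800; (875−495)/875 = 0.4343; (875−510)/875 = 0.4171; (875−595)/875 = 0.3200; (875−620)/875 = 0.2914; (875−630)/875 = 0.2800.
Raised to α = 3.0: 0.22858; 0.11059; 0.08191; 0.07259; 0.03277; 0.02475; 0.02195.
Sum = 0.573137; FGT(3.0) = 0.573137 / 11 = 0.052.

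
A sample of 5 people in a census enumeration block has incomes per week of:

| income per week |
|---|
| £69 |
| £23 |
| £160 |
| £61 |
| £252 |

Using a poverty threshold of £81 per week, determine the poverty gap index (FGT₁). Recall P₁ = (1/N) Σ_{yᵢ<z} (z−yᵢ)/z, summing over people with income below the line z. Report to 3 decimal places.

0.222

Below z: £23, £61, £69 (q = 3 of N = 5).
Normalized shortfalls: (81−23)/81 = 0.7160; (81−61)/81 = 0.2469; (81−69)/81 = 0.1481.
Sum of shortfalls = 1.111111; P₁ averages over all N: 1.111111 / 5 = 0.222.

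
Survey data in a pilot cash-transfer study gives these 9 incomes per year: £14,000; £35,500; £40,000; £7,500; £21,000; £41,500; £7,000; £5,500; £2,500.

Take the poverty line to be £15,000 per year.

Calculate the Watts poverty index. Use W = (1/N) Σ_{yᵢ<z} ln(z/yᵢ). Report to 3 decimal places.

Below the line: £2,500, £5,500, £7,000, £7,500, £14,000 (q = 5 of N = 9).
Log shortfalls: ln(15000/2500) = 1.7918; ln(15000/5500) = 1.0033; ln(15000/7000) = 0.7621; ln(15000/7500) = 0.6931; ln(15000/14000) = 0.0690.
W = 4.319342 / 9 = 0.480.

0.480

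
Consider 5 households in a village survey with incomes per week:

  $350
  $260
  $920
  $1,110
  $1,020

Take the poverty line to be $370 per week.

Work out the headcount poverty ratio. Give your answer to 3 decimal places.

2 of the 5 households have income below $370.
H = 2/5 = 0.400.

0.400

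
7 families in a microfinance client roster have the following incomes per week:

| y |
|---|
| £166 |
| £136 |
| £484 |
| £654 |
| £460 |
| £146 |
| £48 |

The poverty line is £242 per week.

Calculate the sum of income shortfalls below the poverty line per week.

Below z: £48, £136, £146, £166 (q = 4 of N = 7).
Individual gaps: 242−48 = 194; 242−136 = 106; 242−146 = 96; 242−166 = 76.
Aggregate gap = £472.

£472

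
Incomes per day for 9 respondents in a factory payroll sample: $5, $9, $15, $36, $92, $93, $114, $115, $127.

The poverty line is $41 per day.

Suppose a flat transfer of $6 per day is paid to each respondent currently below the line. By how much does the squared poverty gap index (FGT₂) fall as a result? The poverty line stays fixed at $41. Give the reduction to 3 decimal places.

Before: below the line — $5, $9, $15, $36; squared poverty gap index (FGT₂) = 0.19968.
After the $6 transfer: below the line — $11, $15, $21; squared poverty gap index (FGT₂) = 0.13061.
Reduction = 0.19968 − 0.13061 = 0.069.

0.069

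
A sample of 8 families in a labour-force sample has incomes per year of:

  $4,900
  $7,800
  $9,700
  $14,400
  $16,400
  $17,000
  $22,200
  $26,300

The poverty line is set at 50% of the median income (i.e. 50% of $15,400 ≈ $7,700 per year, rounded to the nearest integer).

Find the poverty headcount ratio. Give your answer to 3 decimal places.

0.125

1 of the 8 families have income below $7,700.
H = 1/8 = 0.125.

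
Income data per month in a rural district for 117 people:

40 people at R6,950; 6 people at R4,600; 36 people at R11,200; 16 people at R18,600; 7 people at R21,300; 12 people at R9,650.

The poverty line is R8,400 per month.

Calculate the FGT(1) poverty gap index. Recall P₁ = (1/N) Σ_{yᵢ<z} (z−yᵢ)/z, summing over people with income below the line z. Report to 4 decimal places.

0.0822

Poor units: 6×R4,600, 40×R6,950 (q = 46 of N = 117).
Gap ratios (z−y)/z: (8400−4600)/8400 = 0.4524 (×6); (8400−6950)/8400 = 0.1726 (×40).
Sum of shortfalls = 9.619048; P₁ averages over all N: 9.619048 / 117 = 0.0822.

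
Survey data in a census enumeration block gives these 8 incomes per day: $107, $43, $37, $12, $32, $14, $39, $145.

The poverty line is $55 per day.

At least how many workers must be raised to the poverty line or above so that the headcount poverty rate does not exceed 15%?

5

Currently q = 6 of N = 8 are below the line (H = 0.750).
A headcount ratio of at most 15% allows at most ⌊0.15 × 8⌋ = 1 poor workers.
So at least 6 − 1 = 5 must be lifted.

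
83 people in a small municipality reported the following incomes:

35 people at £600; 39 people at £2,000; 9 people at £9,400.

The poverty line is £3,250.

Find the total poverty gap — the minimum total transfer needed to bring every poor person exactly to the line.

£141,500

Incomes under z: 35×£600, 39×£2,000 (q = 74 of N = 83).
Individual gaps: 35×(3250−600) = 92750; 39×(3250−2000) = 48750.
Aggregate gap = £141,500.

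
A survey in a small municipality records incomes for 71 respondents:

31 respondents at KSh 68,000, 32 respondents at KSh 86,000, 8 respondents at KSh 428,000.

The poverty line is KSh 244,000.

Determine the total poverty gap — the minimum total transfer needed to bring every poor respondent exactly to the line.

KSh 10,512,000

Below z: 31×KSh 68,000, 32×KSh 86,000 (q = 63 of N = 71).
Individual gaps: 31×(244000−68000) = 5456000; 32×(244000−86000) = 5056000.
Aggregate gap = KSh 10,512,000.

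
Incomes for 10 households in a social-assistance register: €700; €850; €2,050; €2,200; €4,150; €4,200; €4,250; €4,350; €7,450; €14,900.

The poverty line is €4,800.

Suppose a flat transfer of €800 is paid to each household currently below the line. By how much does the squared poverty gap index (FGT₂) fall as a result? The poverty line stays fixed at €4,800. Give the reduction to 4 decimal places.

Before: below the line — €700, €850, €2,050, €2,200, €4,150, €4,200, €4,250, €4,350; squared poverty gap index (FGT₂) = 0.208431.
After the €800 transfer: below the line — €1,500, €1,650, €2,850, €3,000; squared poverty gap index (FGT₂) = 0.120898.
Reduction = 0.208431 − 0.120898 = 0.0875.

0.0875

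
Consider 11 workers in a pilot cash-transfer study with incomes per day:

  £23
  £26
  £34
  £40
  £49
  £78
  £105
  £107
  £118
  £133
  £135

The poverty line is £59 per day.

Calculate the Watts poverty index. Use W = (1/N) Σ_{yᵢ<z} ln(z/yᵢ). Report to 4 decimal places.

0.2625

Incomes under z: £23, £26, £34, £40, £49 (q = 5 of N = 11).
Log shortfalls: ln(59/23) = 0.9420; ln(59/26) = 0.8194; ln(59/34) = 0.5512; ln(59/40) = 0.3887; ln(59/49) = 0.1857.
W = 2.887036 / 11 = 0.2625.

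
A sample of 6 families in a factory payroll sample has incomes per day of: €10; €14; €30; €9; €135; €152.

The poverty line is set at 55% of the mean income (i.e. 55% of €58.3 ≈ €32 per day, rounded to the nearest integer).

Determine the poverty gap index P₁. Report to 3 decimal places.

0.339

Below the line: €9, €10, €14, €30 (q = 4 of N = 6).
Shortfall ratios: (32−9)/32 = 0.7188; (32−10)/32 = 0.6875; (32−14)/32 = 0.5625; (32−30)/32 = 0.0625.
Σ = 2.031250. Dividing by the full population N = 6 gives P₁ = 0.339.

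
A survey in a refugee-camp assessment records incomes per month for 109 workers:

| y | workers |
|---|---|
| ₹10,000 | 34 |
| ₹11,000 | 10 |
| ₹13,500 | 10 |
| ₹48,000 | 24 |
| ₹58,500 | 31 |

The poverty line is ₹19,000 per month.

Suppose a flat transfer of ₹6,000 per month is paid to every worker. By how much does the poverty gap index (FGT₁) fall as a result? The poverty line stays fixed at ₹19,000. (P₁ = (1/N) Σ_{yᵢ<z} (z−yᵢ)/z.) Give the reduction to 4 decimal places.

Before: below the line — 34×₹10,000, 10×₹11,000, 10×₹13,500; poverty gap index (FGT₁) = 0.212941.
After the ₹6,000 transfer: below the line — 34×₹16,000, 10×₹17,000; poverty gap index (FGT₁) = 0.058909.
Reduction = 0.212941 − 0.058909 = 0.1540.

0.1540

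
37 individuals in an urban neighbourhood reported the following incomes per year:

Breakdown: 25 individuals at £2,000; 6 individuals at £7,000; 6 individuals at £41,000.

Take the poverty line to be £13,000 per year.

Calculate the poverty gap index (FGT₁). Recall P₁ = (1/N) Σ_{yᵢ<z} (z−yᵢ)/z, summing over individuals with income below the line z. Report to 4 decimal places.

0.6466

Poor units: 25×£2,000, 6×£7,000 (q = 31 of N = 37).
Gap ratios (z−y)/z: (13000−2000)/13000 = 0.8462 (×25); (13000−7000)/13000 = 0.4615 (×6).
Σ = 23.923077. Dividing by the full population N = 37 gives P₁ = 0.6466.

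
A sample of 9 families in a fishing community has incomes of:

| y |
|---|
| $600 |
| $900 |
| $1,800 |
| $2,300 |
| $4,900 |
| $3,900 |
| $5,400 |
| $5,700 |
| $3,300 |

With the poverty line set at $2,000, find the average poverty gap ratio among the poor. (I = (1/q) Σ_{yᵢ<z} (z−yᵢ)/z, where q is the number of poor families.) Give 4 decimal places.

0.4500

Incomes under z: $600, $900, $1,800 (q = 3 of N = 9).
Relative gaps: 0.7000, 0.5500, 0.1000; sum = 1.350000.
The income-gap ratio divides by q (the poor only): 1.350000 / 3 = 0.4500.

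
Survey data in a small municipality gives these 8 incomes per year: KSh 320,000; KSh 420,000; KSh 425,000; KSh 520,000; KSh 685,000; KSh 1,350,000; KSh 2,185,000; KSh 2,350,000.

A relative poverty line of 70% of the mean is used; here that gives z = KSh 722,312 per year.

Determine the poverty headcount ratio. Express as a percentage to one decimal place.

62.5%

5 of the 8 people have income below KSh 722,312.
H = 5/8 = 62.5%.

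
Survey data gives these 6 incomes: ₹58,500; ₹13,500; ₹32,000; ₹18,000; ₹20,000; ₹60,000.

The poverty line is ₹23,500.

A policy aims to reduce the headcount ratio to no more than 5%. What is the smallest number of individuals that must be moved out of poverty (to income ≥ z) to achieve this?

3

3 of the 6 individuals are poor, so H = 3/6 = 0.500.
A headcount ratio of at most 5% allows at most ⌊0.05 × 6⌋ = 0 poor individuals.
So at least 3 − 0 = 3 must be lifted.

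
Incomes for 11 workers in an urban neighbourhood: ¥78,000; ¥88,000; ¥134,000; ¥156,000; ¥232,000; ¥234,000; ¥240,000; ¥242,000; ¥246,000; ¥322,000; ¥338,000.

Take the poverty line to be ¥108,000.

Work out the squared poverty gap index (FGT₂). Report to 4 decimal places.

Below z: ¥78,000, ¥88,000 (q = 2 of N = 11).
Relative gaps: (108000−78000)/108000 = 0.2778; (108000−88000)/108000 = 0.1852.
Squared: 0.0772; 0.0343.
Sum = 0.111454; P₂ = 0.111454 / 11 = 0.0101.

0.0101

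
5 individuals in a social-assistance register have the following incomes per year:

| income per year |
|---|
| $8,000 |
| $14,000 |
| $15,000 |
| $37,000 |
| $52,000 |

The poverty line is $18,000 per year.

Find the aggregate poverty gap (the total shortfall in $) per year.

Below the line: $8,000, $14,000, $15,000 (q = 3 of N = 5).
Individual gaps: 18000−8000 = 10000; 18000−14000 = 4000; 18000−15000 = 3000.
Aggregate gap = $17,000.

$17,000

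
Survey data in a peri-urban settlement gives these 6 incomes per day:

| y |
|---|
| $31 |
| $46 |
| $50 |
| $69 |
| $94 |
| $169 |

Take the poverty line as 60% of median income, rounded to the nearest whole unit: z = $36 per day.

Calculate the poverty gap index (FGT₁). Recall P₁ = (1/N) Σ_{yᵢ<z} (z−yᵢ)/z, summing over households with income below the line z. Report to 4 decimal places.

0.0231

Below the line: $31 (q = 1 of N = 6).
Shortfall ratios: (36−31)/36 = 0.1389.
Sum of shortfalls = 0.138889; P₁ averages over all N: 0.138889 / 6 = 0.0231.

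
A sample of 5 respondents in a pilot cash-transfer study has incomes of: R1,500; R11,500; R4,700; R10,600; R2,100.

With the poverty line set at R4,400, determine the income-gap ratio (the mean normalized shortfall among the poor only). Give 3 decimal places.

0.591

Poor units: R1,500, R2,100 (q = 2 of N = 5).
Relative gaps: 0.6591, 0.5227; sum = 1.181818.
The income-gap ratio divides by q (the poor only): 1.181818 / 2 = 0.591.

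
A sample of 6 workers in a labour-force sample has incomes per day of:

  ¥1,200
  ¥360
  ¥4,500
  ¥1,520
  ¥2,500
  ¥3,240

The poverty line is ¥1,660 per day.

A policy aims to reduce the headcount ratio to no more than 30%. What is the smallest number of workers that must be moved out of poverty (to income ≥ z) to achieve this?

Currently q = 3 of N = 6 are below the line (H = 0.500).
A headcount ratio of at most 30% allows at most ⌊0.30 × 6⌋ = 1 poor workers.
So at least 3 − 1 = 2 must be lifted.

2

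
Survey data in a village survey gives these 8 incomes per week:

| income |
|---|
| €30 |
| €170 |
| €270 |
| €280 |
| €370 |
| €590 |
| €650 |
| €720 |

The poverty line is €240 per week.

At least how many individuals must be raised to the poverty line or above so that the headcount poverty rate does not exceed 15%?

1

Currently q = 2 of N = 8 are below the line (H = 0.250).
A headcount ratio of at most 15% allows at most ⌊0.15 × 8⌋ = 1 poor individuals.
So at least 2 − 1 = 1 must be lifted.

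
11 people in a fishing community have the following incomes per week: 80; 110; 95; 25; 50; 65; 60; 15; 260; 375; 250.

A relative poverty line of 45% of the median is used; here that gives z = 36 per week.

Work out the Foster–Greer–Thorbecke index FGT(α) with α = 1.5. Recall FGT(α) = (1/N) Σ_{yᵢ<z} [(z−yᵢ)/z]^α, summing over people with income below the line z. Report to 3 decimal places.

0.056

Poor units: 15, 25 (q = 2 of N = 11).
Gap ratios (z−y)/z: (36−15)/36 = 0.5833; (36−25)/36 = 0.3056.
Raised to α = 1.5: 0.44553; 0.16890.
Sum = 0.614430; FGT(1.5) = 0.614430 / 11 = 0.056.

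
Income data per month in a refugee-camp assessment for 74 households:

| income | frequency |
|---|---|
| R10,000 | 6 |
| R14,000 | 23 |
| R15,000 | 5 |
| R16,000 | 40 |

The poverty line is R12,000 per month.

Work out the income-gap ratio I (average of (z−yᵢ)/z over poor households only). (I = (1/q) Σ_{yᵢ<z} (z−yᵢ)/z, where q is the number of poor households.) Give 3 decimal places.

Poor units: 6×R10,000 (q = 6 of N = 74).
Relative gaps: 0.1667 (×6); sum = 1.000000.
The income-gap ratio divides by q (the poor only): 1.000000 / 6 = 0.167.

0.167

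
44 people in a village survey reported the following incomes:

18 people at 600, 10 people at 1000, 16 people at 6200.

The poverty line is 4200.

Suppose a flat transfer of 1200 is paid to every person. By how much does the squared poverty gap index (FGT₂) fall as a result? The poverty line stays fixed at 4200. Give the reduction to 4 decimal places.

Before: below the line — 18×600, 10×1000; squared poverty gap index (FGT₂) = 0.432488.
After the 1200 transfer: below the line — 18×1800, 10×2200; squared poverty gap index (FGT₂) = 0.185116.
Reduction = 0.432488 − 0.185116 = 0.2474.

0.2474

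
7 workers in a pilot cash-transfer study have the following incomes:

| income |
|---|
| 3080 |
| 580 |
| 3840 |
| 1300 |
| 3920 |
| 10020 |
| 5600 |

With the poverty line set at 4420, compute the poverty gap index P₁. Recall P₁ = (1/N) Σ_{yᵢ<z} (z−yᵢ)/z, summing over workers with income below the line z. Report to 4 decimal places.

Below z: 580, 1300, 3080, 3840, 3920 (q = 5 of N = 7).
Shortfall ratios: (4420−580)/4420 = 0.8688; (4420−1300)/4420 = 0.7059; (4420−3080)/4420 = 0.3032; (4420−3840)/4420 = 0.1312; (4420−3920)/4420 = 0.1131.
Σ = 2.122172. Dividing by the full population N = 7 gives P₁ = 0.3032.

0.3032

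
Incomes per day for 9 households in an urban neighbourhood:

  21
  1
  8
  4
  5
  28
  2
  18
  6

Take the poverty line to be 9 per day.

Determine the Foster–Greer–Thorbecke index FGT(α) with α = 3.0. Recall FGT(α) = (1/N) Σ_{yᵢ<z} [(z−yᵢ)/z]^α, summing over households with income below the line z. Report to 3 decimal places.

Poor units: 1, 2, 4, 5, 6, 8 (q = 6 of N = 9).
Normalized shortfalls: (9−1)/9 = 0.8889; (9−2)/9 = 0.7778; (9−4)/9 = 0.5556; (9−5)/9 = 0.4444; (9−6)/9 = 0.3333; (9−8)/9 = 0.1111.
Raised to α = 3.0: 0.70233; 0.47051; 0.17147; 0.08779; 0.03704; 0.00137.
Sum = 1.470508; FGT(3.0) = 1.470508 / 9 = 0.163.

0.163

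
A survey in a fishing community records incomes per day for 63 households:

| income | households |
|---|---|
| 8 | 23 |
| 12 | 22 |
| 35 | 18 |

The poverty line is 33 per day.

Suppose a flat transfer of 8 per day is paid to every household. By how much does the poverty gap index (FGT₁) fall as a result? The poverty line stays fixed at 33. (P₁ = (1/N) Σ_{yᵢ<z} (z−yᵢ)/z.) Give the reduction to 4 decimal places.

Before: below the line — 23×8, 22×12; poverty gap index (FGT₁) = 0.498797.
After the 8 transfer: below the line — 23×16, 22×20; poverty gap index (FGT₁) = 0.325637.
Reduction = 0.498797 − 0.325637 = 0.1732.

0.1732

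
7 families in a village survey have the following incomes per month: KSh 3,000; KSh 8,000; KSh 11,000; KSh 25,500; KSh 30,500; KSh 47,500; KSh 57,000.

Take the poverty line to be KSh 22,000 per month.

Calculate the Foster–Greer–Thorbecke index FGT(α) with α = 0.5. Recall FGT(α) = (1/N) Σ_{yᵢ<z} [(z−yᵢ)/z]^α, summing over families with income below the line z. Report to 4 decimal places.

Poor units: KSh 3,000, KSh 8,000, KSh 11,000 (q = 3 of N = 7).
Gap ratios (z−y)/z: (22000−3000)/22000 = 0.8636; (22000−8000)/22000 = 0.6364; (22000−11000)/22000 = 0.5000.
Raised to α = 0.5: 0.92932; 0.79772; 0.70711.
Sum = 2.434151; FGT(0.5) = 2.434151 / 7 = 0.3477.

0.3477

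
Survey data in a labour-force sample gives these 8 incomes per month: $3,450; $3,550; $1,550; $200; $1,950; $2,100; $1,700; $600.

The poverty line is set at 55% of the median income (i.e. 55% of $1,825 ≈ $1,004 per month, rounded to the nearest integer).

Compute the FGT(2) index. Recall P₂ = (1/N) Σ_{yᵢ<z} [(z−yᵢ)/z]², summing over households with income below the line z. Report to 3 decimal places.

0.100

Below the line: $200, $600 (q = 2 of N = 8).
Gap ratios (z−y)/z: (1004−200)/1004 = 0.8008; (1004−600)/1004 = 0.4024.
Squared: 0.6413; 0.1619.
Sum = 0.803194; P₂ = 0.803194 / 8 = 0.100.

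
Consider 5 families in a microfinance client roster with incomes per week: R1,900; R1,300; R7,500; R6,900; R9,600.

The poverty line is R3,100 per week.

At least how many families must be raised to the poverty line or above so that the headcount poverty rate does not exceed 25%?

Currently q = 2 of N = 5 are below the line (H = 0.400).
A headcount ratio of at most 25% allows at most ⌊0.25 × 5⌋ = 1 poor families.
So at least 2 − 1 = 1 must be lifted.

1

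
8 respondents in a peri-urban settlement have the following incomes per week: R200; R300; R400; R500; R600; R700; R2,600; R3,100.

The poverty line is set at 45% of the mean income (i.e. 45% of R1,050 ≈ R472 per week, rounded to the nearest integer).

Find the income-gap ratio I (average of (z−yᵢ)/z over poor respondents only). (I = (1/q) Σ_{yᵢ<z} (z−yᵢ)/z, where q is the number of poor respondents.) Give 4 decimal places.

Below z: R200, R300, R400 (q = 3 of N = 8).
Relative gaps: 0.5763, 0.3644, 0.1525; sum = 1.093220.
I averages over the q = 3 poor units only: 1.093220 / 3 = 0.3644.

0.3644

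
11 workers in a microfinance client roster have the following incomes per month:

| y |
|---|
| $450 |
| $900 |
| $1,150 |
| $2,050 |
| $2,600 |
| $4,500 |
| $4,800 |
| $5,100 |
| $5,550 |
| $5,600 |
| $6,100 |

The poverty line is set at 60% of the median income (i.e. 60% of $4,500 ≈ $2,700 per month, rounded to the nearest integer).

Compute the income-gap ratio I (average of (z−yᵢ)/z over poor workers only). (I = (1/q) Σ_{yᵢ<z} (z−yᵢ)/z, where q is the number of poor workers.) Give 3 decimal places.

0.470

Below the line: $450, $900, $1,150, $2,050, $2,600 (q = 5 of N = 11).
Relative gaps: 0.8333, 0.6667, 0.5741, 0.2407, 0.0370; sum = 2.351852.
The income-gap ratio divides by q (the poor only): 2.351852 / 5 = 0.470.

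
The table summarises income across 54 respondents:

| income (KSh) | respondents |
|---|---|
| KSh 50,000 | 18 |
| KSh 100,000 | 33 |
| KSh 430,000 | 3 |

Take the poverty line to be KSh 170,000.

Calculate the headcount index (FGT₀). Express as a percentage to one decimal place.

51 of the 54 respondents have income below KSh 170,000.
H = 51/54 = 94.4%.

94.4%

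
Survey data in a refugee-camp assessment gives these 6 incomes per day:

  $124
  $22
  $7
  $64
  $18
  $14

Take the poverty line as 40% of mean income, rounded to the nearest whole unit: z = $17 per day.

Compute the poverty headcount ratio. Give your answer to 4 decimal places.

2 of the 6 individuals have income below $17.
H = 2/6 = 0.3333.

0.3333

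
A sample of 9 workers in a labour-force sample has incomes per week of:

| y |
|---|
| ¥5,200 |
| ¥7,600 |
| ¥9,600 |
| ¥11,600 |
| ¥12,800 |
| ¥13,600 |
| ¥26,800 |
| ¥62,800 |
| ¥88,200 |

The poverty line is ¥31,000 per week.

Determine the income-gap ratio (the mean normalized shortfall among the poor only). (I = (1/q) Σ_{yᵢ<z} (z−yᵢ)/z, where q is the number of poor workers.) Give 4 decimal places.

0.5982

Poor units: ¥5,200, ¥7,600, ¥9,600, ¥11,600, ¥12,800, ¥13,600, ¥26,800 (q = 7 of N = 9).
Relative gaps: 0.8323, 0.7548, 0.6903, 0.6258, 0.5871, 0.5613, 0.1355; sum = 4.187097.
The income-gap ratio divides by q (the poor only): 4.187097 / 7 = 0.5982.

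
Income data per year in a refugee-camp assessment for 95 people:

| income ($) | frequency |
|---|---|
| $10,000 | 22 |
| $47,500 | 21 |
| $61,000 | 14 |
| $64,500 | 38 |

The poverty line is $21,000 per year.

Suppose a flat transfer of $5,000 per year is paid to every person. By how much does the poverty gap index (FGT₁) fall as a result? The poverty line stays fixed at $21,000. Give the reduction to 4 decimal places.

0.0551

Before: below the line — 22×$10,000; poverty gap index (FGT₁) = 0.121303.
After the $5,000 transfer: below the line — 22×$15,000; poverty gap index (FGT₁) = 0.066165.
Reduction = 0.121303 − 0.066165 = 0.0551.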